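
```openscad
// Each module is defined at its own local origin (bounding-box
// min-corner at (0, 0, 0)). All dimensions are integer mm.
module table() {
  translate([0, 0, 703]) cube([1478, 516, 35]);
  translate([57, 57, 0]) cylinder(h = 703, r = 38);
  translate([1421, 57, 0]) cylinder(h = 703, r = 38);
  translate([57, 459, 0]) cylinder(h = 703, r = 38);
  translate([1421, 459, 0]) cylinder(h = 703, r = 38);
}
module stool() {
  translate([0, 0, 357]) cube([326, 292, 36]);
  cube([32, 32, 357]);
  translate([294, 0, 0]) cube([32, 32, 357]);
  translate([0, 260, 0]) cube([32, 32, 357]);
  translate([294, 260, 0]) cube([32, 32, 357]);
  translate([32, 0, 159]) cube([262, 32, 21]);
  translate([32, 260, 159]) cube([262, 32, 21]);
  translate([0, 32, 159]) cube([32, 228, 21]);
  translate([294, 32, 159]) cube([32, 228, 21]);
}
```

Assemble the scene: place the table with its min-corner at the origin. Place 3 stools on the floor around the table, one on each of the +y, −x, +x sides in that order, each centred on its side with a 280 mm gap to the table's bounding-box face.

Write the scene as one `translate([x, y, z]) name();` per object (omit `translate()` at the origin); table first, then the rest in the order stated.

table();
translate([576, 796, 0]) stool();
translate([-606, 112, 0]) stool();
translate([1758, 112, 0]) stool();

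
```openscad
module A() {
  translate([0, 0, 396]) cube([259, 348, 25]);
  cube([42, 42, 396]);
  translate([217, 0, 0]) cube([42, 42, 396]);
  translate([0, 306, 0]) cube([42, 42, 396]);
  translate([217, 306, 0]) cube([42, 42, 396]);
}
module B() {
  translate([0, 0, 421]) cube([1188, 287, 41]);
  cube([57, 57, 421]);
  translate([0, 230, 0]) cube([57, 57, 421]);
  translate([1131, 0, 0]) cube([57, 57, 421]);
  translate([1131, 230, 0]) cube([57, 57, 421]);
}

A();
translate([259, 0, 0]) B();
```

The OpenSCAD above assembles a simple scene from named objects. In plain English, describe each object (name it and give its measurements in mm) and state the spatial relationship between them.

A is a four-legged stool. The seat is a 259×348×25 mm slab whose top surface is at z = 421 mm; four square legs, each 42×42 mm in cross-section, run from the floor (z = 0) to the underside of the seat, each flush with a corner of the seat.

B is a long wooden bench with a 1188 mm (x) × 287 mm (y) seat, 41 mm thick, its top surface 462 mm above the floor. Four 57 mm square legs at the seat corners, flush with the edges, run from z = 0 to the seat underside.

The bench is against the stool's +x side, with their −y faces flush.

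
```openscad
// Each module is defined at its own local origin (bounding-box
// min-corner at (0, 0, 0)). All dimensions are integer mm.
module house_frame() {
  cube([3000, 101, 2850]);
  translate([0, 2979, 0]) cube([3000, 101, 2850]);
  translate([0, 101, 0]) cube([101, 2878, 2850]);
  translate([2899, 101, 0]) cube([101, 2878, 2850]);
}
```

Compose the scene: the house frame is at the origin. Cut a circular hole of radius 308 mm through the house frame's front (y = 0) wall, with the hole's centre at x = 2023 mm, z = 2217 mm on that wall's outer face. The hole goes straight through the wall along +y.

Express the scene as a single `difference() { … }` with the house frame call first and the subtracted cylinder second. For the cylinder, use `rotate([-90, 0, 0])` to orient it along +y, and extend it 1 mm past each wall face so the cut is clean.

difference() {
  house_frame();
  translate([2023, -1, 2217]) rotate([-90, 0, 0]) cylinder(h = 103, r = 308);
}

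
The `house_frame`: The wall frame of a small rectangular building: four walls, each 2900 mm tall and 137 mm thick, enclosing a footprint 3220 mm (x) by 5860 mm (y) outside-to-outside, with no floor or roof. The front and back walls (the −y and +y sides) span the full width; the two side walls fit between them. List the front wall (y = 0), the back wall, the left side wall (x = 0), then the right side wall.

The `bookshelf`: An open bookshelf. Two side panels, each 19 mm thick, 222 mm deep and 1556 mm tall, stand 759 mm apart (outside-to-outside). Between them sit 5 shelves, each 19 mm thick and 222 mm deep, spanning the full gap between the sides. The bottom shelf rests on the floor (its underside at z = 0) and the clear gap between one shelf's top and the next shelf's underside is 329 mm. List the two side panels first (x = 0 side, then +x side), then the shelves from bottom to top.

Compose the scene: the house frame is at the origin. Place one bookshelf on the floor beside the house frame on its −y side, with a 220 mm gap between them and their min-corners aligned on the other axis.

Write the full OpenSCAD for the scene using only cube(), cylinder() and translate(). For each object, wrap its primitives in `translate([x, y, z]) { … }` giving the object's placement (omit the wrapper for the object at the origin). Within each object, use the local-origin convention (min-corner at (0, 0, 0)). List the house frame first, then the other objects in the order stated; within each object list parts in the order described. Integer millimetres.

cube([3220, 137, 2900]);
translate([0, 5723, 0]) cube([3220, 137, 2900]);
translate([0, 137, 0]) cube([137, 5586, 2900]);
translate([3083, 137, 0]) cube([137, 5586, 2900]);
translate([0, -442, 0]) {
  cube([19, 222, 1556]);
  translate([740, 0, 0]) cube([19, 222, 1556]);
  translate([19, 0, 0]) cube([721, 222, 19]);
  translate([19, 0, 348]) cube([721, 222, 19]);
  translate([19, 0, 696]) cube([721, 222, 19]);
  translate([19, 0, 1044]) cube([721, 222, 19]);
  translate([19, 0, 1392]) cube([721, 222, 19]);
}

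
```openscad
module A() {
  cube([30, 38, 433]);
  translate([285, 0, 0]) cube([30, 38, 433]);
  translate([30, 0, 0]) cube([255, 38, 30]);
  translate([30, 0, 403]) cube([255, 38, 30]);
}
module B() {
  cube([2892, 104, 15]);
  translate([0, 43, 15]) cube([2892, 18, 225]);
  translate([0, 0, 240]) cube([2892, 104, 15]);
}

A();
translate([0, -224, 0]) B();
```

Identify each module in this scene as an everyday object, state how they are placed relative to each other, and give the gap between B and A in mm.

The I-beam's nearest face is 120 mm from the picture frame's −y face.

A is a picture frame. B is an I-beam. The I-beam is on the floor beside the picture frame on its −y side. The gap between the I-beam and the picture frame is 120 mm.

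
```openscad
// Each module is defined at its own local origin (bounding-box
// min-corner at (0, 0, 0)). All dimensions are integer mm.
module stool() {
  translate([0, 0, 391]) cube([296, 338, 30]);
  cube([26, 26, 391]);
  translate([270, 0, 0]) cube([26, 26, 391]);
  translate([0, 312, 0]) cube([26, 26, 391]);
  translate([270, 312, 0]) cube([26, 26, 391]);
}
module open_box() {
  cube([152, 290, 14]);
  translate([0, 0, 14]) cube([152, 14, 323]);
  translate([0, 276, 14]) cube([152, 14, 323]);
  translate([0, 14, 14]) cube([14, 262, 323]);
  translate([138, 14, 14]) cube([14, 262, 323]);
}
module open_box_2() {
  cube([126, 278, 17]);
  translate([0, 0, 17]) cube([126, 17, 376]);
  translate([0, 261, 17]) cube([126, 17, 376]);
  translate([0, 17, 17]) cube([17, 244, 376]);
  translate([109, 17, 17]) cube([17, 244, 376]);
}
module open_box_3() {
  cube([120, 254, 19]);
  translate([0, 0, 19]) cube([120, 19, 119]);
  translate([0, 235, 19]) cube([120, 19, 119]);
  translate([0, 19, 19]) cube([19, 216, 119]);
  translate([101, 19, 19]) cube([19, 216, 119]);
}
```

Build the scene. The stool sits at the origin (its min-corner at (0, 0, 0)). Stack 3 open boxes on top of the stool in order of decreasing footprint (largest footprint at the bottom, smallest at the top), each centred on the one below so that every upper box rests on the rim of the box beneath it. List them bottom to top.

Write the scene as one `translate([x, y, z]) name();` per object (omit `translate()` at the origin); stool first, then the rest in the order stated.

stool();
translate([72, 24, 421]) open_box();
translate([85, 30, 758]) open_box_2();
translate([88, 42, 1151]) open_box_3();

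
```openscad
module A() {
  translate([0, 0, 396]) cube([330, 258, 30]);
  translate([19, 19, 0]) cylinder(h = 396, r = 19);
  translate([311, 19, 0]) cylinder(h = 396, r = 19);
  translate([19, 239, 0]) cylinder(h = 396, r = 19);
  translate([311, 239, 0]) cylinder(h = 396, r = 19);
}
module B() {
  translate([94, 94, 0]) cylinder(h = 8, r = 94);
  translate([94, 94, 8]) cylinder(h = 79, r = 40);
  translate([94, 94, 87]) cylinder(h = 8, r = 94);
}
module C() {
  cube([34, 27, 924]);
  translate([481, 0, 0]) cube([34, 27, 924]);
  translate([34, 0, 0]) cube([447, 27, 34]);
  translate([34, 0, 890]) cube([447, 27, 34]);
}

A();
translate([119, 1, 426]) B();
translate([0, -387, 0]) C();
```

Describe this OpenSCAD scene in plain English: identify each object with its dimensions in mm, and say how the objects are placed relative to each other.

A is a four-legged stool. The seat is a 330×258×30 mm slab whose top surface is at z = 426 mm; four round legs, each 38 mm in diameter, run from the floor (z = 0) to the underside of the seat, each leg's axis is inset half a diameter from the nearest pair of seat edges (so the leg's bounding box is flush with the corner).

B is a spool: two coaxial disc flanges of radius 94 mm and thickness 8 mm, joined by a core cylinder of radius 40 mm and height 79 mm. The lower flange rests on z = 0 and the three cylinders share a vertical axis.

C is a rectangular picture frame lying in the x–z plane (depth along y). The opening is 447 mm wide (x) by 856 mm tall (z), surrounded by a border 34 mm wide on all four sides. The frame is 27 mm deep and is made of two full-height vertical stiles with two horizontal rails fitted between them.

The spool is on top of the stool. The picture frame is on the floor beside the stool on its −y side.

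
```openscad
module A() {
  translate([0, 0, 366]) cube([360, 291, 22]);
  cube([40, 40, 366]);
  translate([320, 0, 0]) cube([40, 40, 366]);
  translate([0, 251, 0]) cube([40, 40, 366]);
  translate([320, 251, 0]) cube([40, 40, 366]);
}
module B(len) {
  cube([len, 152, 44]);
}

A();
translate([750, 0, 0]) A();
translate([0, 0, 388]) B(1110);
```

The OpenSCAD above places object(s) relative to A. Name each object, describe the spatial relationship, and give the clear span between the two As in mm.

Second stool starts at x = 750; first ends at x = 360; clear span = 750 − 360 = 390 mm.

A is a stool. B is a beam. A beam spans the tops of two stools. The clear span between the two stools is 390 mm.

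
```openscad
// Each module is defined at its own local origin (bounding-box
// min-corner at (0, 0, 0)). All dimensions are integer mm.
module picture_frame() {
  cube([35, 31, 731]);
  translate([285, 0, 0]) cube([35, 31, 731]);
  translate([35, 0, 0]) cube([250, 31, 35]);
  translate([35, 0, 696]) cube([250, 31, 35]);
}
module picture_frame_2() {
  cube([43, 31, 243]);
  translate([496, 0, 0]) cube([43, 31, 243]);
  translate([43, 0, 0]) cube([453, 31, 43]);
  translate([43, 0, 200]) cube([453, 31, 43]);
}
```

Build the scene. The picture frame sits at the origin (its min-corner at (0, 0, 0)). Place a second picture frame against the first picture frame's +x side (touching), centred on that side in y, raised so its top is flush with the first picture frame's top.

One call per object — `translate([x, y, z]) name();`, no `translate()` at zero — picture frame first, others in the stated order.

picture_frame();
translate([320, 0, 488]) picture_frame_2();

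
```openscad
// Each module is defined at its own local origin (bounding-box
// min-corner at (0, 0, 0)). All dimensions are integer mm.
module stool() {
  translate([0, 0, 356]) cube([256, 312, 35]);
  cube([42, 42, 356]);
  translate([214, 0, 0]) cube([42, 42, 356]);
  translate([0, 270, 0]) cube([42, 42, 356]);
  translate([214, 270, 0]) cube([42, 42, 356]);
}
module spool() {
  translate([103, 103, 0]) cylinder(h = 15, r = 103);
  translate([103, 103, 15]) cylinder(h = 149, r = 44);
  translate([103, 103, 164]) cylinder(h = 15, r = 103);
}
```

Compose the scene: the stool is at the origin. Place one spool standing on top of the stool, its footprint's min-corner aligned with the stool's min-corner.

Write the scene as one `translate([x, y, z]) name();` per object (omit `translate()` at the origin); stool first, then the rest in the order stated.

stool();
translate([0, 0, 391]) spool();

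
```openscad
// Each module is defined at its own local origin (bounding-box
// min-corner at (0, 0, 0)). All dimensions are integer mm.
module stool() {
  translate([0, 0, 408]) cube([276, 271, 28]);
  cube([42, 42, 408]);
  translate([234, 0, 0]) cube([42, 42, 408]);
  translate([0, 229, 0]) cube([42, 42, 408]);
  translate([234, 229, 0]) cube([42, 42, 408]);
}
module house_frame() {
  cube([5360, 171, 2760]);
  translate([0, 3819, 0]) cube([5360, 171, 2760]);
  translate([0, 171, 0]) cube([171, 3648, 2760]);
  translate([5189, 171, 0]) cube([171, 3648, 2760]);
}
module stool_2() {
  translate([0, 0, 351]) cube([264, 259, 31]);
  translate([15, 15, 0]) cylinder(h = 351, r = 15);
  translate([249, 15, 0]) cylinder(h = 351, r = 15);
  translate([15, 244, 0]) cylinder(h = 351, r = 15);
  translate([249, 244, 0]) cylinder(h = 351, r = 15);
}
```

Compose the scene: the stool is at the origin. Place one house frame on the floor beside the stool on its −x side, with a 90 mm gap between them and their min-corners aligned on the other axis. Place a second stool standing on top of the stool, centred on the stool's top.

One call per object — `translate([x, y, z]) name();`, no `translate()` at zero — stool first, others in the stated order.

stool();
translate([-5450, 0, 0]) house_frame();
translate([6, 6, 436]) stool_2();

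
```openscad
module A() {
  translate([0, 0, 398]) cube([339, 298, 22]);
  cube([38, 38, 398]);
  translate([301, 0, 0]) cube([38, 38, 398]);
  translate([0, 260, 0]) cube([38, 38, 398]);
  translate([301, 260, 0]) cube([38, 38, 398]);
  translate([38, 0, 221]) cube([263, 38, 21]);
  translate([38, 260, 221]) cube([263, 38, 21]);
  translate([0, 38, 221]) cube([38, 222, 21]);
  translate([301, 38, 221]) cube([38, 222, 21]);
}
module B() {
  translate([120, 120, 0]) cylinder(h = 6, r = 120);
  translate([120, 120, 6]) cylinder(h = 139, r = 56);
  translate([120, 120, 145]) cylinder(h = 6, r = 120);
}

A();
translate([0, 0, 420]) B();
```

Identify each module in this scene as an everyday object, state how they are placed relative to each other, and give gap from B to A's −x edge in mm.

The spool's min-x is at 0; the stool's min-x is 0; gap = 0 mm.

A is a stool. B is a spool. The spool is on top of the stool. The gap from the spool to the stool's −x edge is 0 mm.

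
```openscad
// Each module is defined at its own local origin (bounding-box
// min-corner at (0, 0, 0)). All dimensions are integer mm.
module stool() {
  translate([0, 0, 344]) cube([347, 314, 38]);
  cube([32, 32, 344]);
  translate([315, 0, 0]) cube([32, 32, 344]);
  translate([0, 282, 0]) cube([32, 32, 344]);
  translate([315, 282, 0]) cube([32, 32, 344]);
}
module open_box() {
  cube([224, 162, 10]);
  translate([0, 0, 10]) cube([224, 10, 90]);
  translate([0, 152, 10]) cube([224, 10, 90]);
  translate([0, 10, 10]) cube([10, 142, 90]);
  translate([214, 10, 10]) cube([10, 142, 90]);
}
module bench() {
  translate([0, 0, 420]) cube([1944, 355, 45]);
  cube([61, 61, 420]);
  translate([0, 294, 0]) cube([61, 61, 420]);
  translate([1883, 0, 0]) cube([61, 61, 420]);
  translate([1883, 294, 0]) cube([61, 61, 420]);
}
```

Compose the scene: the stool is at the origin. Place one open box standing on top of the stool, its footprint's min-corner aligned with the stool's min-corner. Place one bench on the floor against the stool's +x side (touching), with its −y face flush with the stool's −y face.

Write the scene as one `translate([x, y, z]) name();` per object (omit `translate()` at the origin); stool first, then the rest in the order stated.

stool();
translate([0, 0, 382]) open_box();
translate([347, 0, 0]) bench();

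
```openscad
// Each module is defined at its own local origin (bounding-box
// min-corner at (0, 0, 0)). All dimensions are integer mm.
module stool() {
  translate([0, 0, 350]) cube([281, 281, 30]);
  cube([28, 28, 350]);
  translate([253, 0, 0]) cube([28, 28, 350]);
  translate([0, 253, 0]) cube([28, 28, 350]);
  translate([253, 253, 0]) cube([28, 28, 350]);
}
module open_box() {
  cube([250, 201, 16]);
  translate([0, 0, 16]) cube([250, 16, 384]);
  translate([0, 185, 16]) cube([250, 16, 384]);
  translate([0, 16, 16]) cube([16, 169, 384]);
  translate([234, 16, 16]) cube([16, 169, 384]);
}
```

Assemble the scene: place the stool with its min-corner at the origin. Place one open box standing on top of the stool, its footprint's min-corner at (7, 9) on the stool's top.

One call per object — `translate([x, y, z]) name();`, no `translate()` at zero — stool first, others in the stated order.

stool();
translate([7, 9, 380]) open_box();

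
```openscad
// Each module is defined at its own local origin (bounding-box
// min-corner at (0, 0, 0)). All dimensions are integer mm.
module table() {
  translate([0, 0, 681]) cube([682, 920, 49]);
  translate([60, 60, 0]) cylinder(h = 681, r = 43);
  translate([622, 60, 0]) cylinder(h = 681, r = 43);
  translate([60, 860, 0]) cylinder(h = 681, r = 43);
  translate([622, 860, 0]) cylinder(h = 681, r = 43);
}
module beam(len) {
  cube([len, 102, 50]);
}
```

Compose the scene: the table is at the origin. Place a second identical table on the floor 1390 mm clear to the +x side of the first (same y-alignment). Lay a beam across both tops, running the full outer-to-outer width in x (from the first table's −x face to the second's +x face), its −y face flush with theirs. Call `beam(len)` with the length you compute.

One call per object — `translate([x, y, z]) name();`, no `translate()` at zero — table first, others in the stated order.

table();
translate([2072, 0, 0]) table();
translate([0, 0, 730]) beam(2754);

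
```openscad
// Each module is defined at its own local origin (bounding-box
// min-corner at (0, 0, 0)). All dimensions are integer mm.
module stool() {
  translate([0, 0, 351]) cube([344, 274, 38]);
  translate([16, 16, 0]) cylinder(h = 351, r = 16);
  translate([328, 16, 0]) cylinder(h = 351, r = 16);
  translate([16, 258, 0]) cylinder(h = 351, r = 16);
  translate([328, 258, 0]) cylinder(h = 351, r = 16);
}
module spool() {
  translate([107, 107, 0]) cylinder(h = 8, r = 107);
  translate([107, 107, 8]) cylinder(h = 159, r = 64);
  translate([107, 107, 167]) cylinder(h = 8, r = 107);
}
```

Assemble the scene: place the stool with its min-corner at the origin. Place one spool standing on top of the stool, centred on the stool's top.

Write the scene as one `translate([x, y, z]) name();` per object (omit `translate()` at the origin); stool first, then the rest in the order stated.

stool();
translate([65, 30, 389]) spool();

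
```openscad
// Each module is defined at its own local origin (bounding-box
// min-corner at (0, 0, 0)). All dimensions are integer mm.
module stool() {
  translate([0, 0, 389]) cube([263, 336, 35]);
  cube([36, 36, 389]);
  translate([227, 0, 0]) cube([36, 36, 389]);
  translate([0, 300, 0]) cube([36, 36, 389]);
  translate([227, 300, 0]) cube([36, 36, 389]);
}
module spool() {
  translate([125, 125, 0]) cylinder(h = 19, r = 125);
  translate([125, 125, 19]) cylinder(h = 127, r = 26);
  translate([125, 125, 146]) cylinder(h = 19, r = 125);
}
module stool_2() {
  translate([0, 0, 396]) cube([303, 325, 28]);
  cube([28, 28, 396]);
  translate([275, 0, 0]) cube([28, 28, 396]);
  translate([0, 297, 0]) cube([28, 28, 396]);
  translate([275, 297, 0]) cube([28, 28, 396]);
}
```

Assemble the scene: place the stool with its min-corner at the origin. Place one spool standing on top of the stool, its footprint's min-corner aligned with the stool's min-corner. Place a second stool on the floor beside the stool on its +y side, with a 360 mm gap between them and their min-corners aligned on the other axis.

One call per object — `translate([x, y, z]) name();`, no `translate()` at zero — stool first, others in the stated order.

stool();
translate([0, 0, 424]) spool();
translate([0, 696, 0]) stool_2();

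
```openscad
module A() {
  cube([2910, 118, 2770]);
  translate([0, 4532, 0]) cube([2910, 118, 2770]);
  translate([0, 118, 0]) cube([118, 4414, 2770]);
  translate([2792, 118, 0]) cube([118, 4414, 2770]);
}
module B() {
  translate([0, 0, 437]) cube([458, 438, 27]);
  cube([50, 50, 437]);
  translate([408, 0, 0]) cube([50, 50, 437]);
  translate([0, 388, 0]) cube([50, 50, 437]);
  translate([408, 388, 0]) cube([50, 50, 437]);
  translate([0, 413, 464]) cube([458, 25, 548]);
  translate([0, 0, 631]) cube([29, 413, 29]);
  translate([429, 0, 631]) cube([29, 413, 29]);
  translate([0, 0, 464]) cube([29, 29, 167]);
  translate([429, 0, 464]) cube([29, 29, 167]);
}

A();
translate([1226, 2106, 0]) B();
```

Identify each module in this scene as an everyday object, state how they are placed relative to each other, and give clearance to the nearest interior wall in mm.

Clearances: x = 1108, y = 1988; minimum 1108 mm.

A is a house frame. B is a chair. The chair sits inside the house frame, centred. The clearance to the nearest interior wall is 1108 mm.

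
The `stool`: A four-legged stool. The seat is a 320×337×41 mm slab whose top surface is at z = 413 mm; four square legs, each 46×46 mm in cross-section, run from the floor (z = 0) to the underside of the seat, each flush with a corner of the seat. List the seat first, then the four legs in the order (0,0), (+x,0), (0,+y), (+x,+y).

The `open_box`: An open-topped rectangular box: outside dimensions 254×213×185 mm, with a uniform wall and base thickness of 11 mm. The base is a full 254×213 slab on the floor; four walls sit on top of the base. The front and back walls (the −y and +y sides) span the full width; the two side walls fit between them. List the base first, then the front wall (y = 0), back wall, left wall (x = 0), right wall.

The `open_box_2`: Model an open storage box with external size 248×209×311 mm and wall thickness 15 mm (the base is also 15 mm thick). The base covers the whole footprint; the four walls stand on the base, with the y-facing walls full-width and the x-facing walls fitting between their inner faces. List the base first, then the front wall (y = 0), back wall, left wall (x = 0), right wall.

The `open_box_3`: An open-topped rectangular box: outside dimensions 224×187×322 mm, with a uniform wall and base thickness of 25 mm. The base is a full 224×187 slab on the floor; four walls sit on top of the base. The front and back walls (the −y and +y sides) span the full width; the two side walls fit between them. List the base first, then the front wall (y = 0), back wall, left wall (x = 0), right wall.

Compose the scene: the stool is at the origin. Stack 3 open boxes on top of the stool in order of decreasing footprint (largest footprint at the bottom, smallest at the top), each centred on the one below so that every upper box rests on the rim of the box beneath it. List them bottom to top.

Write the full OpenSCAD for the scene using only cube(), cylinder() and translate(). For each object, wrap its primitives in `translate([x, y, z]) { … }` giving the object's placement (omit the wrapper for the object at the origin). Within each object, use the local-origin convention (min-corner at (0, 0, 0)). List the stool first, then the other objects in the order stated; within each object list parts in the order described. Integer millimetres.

translate([0, 0, 372]) cube([320, 337, 41]);
cube([46, 46, 372]);
translate([274, 0, 0]) cube([46, 46, 372]);
translate([0, 291, 0]) cube([46, 46, 372]);
translate([274, 291, 0]) cube([46, 46, 372]);
translate([33, 62, 413]) {
  cube([254, 213, 11]);
  translate([0, 0, 11]) cube([254, 11, 174]);
  translate([0, 202, 11]) cube([254, 11, 174]);
  translate([0, 11, 11]) cube([11, 191, 174]);
  translate([243, 11, 11]) cube([11, 191, 174]);
}
translate([36, 64, 598]) {
  cube([248, 209, 15]);
  translate([0, 0, 15]) cube([248, 15, 296]);
  translate([0, 194, 15]) cube([248, 15, 296]);
  translate([0, 15, 15]) cube([15, 179, 296]);
  translate([233, 15, 15]) cube([15, 179, 296]);
}
translate([48, 75, 909]) {
  cube([224, 187, 25]);
  translate([0, 0, 25]) cube([224, 25, 297]);
  translate([0, 162, 25]) cube([224, 25, 297]);
  translate([0, 25, 25]) cube([25, 137, 297]);
  translate([199, 25, 25]) cube([25, 137, 297]);
}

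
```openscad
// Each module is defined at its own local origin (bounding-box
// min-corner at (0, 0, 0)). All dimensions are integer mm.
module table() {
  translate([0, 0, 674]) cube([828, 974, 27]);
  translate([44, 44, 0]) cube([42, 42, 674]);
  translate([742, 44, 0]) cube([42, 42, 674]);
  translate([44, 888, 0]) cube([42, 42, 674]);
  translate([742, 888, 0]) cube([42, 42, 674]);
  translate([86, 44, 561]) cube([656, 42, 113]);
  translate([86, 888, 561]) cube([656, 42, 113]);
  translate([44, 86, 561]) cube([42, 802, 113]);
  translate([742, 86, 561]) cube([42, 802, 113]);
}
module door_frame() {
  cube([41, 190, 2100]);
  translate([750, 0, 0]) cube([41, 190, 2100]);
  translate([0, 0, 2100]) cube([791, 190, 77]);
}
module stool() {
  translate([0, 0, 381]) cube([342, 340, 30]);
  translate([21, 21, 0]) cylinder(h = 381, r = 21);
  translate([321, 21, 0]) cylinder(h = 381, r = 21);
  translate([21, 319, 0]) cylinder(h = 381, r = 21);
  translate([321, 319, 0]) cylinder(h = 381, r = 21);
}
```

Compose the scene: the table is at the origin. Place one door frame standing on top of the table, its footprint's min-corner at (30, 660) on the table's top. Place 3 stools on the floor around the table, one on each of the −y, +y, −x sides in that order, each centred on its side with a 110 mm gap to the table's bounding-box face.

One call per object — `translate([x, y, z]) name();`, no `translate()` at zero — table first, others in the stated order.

table();
translate([30, 660, 701]) door_frame();
translate([243, -450, 0]) stool();
translate([243, 1084, 0]) stool();
translate([-452, 317, 0]) stool();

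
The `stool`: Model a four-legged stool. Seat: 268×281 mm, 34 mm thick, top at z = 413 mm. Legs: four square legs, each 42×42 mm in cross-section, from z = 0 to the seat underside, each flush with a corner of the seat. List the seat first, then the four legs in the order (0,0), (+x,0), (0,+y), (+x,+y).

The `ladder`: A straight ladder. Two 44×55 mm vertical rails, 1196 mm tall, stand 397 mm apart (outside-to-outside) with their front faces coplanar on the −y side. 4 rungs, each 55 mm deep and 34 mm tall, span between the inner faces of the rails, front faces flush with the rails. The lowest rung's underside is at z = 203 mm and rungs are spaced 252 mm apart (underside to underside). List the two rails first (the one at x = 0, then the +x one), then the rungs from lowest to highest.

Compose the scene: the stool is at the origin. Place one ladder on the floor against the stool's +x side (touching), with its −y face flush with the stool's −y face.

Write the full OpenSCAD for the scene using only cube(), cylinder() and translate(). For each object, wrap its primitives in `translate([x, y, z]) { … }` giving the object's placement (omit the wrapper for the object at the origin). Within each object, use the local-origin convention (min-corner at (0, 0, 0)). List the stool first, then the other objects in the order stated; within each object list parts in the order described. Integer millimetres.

translate([0, 0, 379]) cube([268, 281, 34]);
cube([42, 42, 379]);
translate([226, 0, 0]) cube([42, 42, 379]);
translate([0, 239, 0]) cube([42, 42, 379]);
translate([226, 239, 0]) cube([42, 42, 379]);
translate([268, 0, 0]) {
  cube([44, 55, 1196]);
  translate([353, 0, 0]) cube([44, 55, 1196]);
  translate([44, 0, 203]) cube([309, 55, 34]);
  translate([44, 0, 455]) cube([309, 55, 34]);
  translate([44, 0, 707]) cube([309, 55, 34]);
  translate([44, 0, 959]) cube([309, 55, 34]);
}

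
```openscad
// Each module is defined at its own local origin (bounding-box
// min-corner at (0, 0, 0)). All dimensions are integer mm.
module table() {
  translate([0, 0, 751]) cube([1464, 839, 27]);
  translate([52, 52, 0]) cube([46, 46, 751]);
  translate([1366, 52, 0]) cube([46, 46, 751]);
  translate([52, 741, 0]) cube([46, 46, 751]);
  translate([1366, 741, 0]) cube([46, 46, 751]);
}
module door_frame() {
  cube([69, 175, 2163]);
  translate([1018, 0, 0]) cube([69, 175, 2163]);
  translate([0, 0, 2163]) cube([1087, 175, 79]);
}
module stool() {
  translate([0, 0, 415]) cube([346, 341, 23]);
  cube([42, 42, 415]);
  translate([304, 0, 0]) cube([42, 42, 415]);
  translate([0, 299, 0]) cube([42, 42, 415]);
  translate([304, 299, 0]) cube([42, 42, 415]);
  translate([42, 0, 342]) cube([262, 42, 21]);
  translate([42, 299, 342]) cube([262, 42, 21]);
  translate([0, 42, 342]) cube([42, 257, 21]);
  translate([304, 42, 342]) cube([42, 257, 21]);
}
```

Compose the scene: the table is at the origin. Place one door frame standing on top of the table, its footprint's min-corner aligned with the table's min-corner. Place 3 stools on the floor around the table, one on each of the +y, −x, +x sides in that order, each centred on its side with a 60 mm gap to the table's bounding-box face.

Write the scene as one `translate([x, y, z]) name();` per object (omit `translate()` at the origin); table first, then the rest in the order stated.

table();
translate([0, 0, 778]) door_frame();
translate([559, 899, 0]) stool();
translate([-406, 249, 0]) stool();
translate([1524, 249, 0]) stool();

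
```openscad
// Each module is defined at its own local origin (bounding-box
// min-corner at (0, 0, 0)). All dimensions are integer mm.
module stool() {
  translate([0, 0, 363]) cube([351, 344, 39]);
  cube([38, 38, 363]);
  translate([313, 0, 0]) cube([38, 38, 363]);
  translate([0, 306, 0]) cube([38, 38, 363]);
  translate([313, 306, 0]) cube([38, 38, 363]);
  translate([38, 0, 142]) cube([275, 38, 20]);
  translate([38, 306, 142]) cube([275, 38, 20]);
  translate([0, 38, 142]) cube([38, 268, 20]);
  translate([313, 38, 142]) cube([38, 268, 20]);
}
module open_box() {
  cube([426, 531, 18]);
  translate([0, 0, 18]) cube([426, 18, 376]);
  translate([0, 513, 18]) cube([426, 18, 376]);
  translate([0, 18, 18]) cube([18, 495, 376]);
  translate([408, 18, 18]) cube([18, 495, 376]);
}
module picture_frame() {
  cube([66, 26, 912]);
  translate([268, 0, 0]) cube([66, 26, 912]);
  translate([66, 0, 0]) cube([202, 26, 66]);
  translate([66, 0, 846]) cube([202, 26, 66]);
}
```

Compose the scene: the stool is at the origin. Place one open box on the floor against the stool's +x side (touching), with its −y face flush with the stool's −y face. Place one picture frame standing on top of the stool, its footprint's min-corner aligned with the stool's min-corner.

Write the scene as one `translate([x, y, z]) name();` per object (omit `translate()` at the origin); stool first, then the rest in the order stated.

stool();
translate([351, 0, 0]) open_box();
translate([0, 0, 402]) picture_frame();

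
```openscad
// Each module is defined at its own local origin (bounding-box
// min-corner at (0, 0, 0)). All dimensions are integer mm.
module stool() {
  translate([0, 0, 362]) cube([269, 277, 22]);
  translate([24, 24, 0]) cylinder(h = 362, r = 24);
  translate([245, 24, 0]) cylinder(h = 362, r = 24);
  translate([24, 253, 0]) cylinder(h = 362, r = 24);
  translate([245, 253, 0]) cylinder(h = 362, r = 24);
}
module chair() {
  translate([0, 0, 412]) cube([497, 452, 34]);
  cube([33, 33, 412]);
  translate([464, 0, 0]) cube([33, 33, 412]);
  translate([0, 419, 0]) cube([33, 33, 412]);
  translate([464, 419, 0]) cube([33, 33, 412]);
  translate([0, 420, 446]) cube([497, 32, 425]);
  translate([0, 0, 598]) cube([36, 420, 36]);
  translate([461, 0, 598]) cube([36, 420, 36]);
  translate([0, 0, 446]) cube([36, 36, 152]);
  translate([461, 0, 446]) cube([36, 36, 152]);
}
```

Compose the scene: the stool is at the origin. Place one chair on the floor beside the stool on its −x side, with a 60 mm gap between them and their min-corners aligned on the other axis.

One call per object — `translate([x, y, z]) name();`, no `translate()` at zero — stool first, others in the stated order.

stool();
translate([-557, 0, 0]) chair();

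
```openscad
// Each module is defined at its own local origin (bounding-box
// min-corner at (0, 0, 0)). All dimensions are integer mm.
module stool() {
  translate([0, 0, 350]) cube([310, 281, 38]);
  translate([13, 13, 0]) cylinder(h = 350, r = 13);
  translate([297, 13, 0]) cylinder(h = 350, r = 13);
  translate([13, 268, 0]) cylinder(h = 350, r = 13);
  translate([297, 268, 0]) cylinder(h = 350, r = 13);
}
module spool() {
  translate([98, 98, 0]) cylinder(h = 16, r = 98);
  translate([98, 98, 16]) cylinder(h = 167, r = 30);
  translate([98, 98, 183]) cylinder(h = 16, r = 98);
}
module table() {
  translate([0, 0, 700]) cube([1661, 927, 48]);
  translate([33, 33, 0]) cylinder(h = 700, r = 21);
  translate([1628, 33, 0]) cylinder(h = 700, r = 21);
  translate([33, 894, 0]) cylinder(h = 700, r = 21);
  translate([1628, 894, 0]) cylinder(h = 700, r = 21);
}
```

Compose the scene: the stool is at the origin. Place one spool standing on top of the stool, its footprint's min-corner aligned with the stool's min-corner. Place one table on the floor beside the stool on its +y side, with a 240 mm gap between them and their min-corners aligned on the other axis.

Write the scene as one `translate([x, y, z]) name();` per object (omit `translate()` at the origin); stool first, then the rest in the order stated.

stool();
translate([0, 0, 388]) spool();
translate([0, 521, 0]) table();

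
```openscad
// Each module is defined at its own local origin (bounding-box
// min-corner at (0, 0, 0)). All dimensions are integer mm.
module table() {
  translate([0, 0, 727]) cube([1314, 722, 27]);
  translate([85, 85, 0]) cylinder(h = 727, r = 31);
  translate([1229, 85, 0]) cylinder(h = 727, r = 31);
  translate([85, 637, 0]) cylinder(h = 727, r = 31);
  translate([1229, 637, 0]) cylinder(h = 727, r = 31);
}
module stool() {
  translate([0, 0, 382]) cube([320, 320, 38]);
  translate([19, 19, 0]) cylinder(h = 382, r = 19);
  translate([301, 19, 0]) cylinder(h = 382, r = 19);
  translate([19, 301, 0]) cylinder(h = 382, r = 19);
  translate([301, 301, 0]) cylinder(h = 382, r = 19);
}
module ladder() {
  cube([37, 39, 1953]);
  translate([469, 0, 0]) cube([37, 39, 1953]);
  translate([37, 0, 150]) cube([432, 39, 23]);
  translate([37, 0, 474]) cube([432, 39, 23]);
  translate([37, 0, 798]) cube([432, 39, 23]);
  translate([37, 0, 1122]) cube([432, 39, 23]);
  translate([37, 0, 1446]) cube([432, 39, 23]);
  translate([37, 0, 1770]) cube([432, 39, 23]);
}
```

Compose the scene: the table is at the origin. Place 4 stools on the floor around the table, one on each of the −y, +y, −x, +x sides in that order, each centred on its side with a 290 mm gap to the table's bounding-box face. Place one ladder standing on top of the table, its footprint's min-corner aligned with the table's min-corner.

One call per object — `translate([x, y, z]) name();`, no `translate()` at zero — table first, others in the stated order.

table();
translate([497, -610, 0]) stool();
translate([497, 1012, 0]) stool();
translate([-610, 201, 0]) stool();
translate([1604, 201, 0]) stool();
translate([0, 0, 754]) ladder();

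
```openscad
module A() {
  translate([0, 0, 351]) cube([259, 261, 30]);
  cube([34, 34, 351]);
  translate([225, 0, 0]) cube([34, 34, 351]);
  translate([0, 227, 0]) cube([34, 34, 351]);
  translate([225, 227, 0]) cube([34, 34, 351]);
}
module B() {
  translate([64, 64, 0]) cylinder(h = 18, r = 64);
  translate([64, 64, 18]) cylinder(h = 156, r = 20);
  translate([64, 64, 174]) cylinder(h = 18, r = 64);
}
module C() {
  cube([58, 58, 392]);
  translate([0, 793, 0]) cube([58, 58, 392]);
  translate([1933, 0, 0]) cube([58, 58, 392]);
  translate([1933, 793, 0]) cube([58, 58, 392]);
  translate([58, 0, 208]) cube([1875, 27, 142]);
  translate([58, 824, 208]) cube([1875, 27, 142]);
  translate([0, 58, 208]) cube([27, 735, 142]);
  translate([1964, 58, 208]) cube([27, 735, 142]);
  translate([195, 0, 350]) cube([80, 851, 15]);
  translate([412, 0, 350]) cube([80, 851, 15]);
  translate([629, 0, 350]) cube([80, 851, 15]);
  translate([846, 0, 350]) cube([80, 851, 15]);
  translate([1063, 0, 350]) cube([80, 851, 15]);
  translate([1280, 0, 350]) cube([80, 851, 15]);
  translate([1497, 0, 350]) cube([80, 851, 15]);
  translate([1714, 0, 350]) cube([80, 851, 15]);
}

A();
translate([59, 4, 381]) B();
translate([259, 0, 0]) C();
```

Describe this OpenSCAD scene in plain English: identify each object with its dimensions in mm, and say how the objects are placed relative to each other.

A is a simple wooden stool: a rectangular seat 259 mm (x) by 261 mm (y), 30 mm thick, top face at z = 381 mm, on four square legs, each 34×34 mm in cross-section. The legs rest on z = 0, each flush with a corner of the seat.

B is a spool: two coaxial disc flanges of radius 64 mm and thickness 18 mm, joined by a core cylinder of radius 20 mm and height 156 mm. The lower flange rests on z = 0 and the three cylinders share a vertical axis.

C is a bed frame 1991 mm long (x) by 851 mm wide (y). Four 58×58 mm corner posts, 392 mm tall, at the corners of the footprint. Four rails of 27 mm thickness and 142 mm height run between adjacent posts with their undersides at z = 208 mm, their outer faces flush with the outside of the frame (the two x-running rails run between the posts' inner faces; the two y-running rails run between the posts' inner faces). 8 slats, each 80 mm wide (x) and 15 mm thick, lie across the top of the two x-running rails, running the full 851 mm width of the frame in y; the slats are evenly spaced along x between the inner faces of the end posts with equal gaps (rounded down to the nearest mm) at the −x end and between each pair — any rounding remainder accumulates at the +x end.

The spool is on top of the stool. The bed frame is against the stool's +x side, with their −y faces flush.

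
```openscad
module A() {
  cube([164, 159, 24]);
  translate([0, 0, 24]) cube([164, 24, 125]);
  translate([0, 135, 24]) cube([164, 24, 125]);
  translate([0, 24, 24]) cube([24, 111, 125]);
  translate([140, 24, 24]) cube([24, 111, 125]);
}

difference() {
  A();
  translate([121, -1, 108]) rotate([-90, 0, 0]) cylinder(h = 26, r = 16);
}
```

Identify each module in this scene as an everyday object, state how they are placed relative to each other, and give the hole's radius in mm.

A is an open box. The open box has a circular hole through its front wall. The hole's radius is 16 mm.

The subtracted cylinder has r = 16 mm.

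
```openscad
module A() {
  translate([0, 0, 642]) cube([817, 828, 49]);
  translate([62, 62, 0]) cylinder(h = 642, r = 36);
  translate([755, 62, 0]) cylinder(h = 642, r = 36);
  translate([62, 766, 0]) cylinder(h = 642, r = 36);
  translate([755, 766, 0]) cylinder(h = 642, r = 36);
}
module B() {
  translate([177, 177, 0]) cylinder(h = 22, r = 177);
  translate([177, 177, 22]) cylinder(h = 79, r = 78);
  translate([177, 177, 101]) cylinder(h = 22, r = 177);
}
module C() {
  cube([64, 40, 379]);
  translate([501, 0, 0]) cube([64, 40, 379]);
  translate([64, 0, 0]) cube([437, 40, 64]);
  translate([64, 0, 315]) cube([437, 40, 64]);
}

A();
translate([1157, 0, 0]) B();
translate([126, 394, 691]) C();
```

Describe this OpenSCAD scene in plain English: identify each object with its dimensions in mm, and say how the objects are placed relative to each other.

A is a table: top 817 mm (x) × 828 mm (y), 49 mm thick, upper face at z = 691 mm, on four round legs of 72 mm diameter, each leg's bounding box inset 26 mm from the nearest pair of top edges, running from z = 0 to the bottom of the top.

B is a spool: two coaxial disc flanges of radius 177 mm and thickness 22 mm, joined by a core cylinder of radius 78 mm and height 79 mm. The lower flange rests on z = 0 and the three cylinders share a vertical axis.

C is a rectangular picture frame lying in the x–z plane (depth along y). The opening is 437 mm wide (x) by 251 mm tall (z), surrounded by a border 64 mm wide on all four sides. The frame is 40 mm deep and is made of two full-height vertical stiles with two horizontal rails fitted between them.

The spool is on the floor beside the table on its +x side. The picture frame is on top of the table, centred.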